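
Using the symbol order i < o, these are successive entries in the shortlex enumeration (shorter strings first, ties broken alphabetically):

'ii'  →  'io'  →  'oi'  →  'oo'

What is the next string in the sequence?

iii

oo is the last string of length 2, so the next is the first of length 3: i repeated 3 times.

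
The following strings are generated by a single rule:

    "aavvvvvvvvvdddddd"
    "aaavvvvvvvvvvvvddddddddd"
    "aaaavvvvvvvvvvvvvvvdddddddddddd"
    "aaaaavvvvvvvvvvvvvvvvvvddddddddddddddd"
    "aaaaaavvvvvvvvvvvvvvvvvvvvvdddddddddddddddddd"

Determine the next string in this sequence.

Reading off run lengths: a runs 2, 3, 4, 5, 6; v runs 9, 12, 15, 18, 21; d runs 6, 9, 12, 15, 18 — each is linear in n, where the shown terms are n = 2, 3, 4, 5, 6.
Setting n = 7 gives 7, 24, 21 characters in each block.

aaaaaaavvvvvvvvvvvvvvvvvvvvvvvvddddddddddddddddddddd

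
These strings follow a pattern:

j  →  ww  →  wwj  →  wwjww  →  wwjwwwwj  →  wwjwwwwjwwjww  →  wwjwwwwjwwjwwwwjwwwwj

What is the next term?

This is a Fibonacci-style word recurrence s(k) = s(k−1)·s(k−2): e.g. ww·j = wwj.
The next term joins wwjwwwwjwwjwwwwjwwwwj and wwjwwwwjwwjww.

wwjwwwwjwwjwwwwjwwwwjwwjwwwwjwwjww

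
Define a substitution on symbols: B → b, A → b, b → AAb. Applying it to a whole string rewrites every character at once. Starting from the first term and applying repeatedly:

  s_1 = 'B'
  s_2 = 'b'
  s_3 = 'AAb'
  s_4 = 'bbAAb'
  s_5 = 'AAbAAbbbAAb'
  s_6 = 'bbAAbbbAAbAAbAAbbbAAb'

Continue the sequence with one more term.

Applying the rule to each of the 21 symbols of bbAAbbbAAbAAbAAbbbAAb gives the pieces AAb AAb b b AAb AAb AAb b b AAb b b AAb b b AAb AAb AAb b b AAb, which concatenate to the answer.

AAbAAbbbAAbAAbAAbbbAAbbbAAbbbAAbAAbAAbbbAAb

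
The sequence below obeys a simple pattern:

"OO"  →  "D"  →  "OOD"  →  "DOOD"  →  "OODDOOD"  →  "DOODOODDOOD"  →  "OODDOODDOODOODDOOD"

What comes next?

DOODOODDOODOODDOODDOODOODDOOD

From term 3 onward, concatenate the second-to-last term with the last: OO·D = OOD, D·OOD = DOOD, …
So term 8 is DOODOODDOOD·OODDOODDOODOODDOOD.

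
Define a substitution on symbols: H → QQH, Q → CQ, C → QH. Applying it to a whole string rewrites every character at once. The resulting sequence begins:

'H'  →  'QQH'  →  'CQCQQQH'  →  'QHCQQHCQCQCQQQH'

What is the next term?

CQQQHQHCQCQQQHQHCQQHCQQHCQCQCQQQH

φ(QHCQQHCQCQCQQQH) expands symbol-by-symbol to CQ QQH QH CQ CQ QQH QH CQ QH CQ QH CQ CQ CQ QQH; joining the 15 pieces gives the next term.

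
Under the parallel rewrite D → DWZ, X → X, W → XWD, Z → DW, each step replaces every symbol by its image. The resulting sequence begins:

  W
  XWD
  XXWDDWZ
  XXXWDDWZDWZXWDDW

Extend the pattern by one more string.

φ(XXXWDDWZDWZXWDDW) expands symbol-by-symbol to X X X XWD DWZ DWZ XWD DW DWZ XWD DW X XWD DWZ DWZ XWD; joining the 16 pieces gives the next term.

XXXXWDDWZDWZXWDDWDWZXWDDWXXWDDWZDWZXWD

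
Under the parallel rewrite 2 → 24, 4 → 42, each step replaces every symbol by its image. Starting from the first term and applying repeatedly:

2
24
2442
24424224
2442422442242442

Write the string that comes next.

Rewriting the 16 symbols of 2442422442242442 one by one yields 24 42 42 24 42 24 24 42 42 24 24 42 24 42 42 24; concatenated:

24424224422424424224244224424224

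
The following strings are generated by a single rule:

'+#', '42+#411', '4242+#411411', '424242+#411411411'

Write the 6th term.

4242424242+#411411411411411

Every step adds 42 to the front and 411 to the end of the previous string.
From 424242+#411411411, 2 further steps: 424242+#411411411 → 42424242+#411411411411 → (answer).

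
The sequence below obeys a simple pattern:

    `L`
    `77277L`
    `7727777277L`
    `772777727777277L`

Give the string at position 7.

772777727777277772777727777277L

The strings grow by a fixed prefix 77277 each time.
From 772777727777277L, 3 further steps: 772777727777277L → 77277772777727777277L → 7727777277772777727777277L → (answer).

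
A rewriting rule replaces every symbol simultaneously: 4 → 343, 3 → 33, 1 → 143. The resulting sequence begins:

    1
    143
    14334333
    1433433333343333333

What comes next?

Rewriting the 19 symbols of 1433433333343333333 one by one yields 143 343 33 33 343 33 33 33 33 33 33 343 33 33 33 33 33 33 33; concatenated:

143343333334333333333333334333333333333333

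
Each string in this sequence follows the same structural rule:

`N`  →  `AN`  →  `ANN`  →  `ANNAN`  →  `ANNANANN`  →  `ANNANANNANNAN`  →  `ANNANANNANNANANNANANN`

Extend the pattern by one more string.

ANNANANNANNANANNANANNANNANANNANNAN

Each term (from the third on) is the previous term followed by the one before it: term 3 = AN·N = ANN.
Continuing: ANNANANNANNANANNANANN · ANNANANNANNAN gives term 8.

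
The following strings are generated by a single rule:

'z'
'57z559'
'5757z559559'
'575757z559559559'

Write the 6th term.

5757575757z559559559559559

s(k+1) = 57·s(k)·559, so each term gains 57 as a prefix and 559 as a suffix.
From 575757z559559559, 2 further steps: 575757z559559559 → 57575757z559559559559 → (answer).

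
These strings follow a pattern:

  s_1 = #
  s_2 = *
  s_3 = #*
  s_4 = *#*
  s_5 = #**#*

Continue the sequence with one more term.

*#*#**#*

This is a Fibonacci-style word recurrence s(k) = s(k−2)·s(k−1): e.g. #·* = #*.
Continuing: *#* · #**#* gives term 6.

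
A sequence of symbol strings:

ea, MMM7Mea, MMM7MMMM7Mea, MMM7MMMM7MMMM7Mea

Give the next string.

The strings grow by a fixed prefix MMM7M each time.
Applying this once more to MMM7MMMM7MMMM7Mea:

MMM7MMMM7MMMM7MMMM7Mea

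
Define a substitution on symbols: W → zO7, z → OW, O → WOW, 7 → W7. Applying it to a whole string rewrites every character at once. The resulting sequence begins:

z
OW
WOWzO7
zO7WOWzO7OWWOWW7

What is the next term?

OWWOWW7zO7WOWzO7OWWOWW7WOWzO7zO7WOWzO7zO7W7

Replace each of the 16 characters of zO7WOWzO7OWWOWW7 in place — OW WOW W7 zO7 WOW zO7 OW WOW W7 WOW zO7 zO7 WOW zO7 zO7 W7 — and concatenate.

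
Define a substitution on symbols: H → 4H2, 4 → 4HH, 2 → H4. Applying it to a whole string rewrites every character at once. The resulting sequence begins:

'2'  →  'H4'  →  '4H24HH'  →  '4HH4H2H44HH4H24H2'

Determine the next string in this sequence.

4HH4H24H24HH4H2H44H24HH4HH4H24H24HH4H2H44HH4H2H4

Replace each of the 17 characters of 4HH4H2H44HH4H24H2 in place — 4HH 4H2 4H2 4HH 4H2 H4 4H2 4HH 4HH 4H2 4H2 4HH 4H2 H4 4HH 4H2 H4 — and concatenate.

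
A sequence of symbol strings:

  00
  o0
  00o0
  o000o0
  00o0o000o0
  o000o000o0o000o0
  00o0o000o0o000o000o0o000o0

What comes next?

Each term (from the third on) is the two preceding terms concatenated in order: term 3 = 00·o0 = 00o0.
So term 8 is o000o000o0o000o0·00o0o000o0o000o000o0o000o0.

o000o000o0o000o000o0o000o0o000o000o0o000o0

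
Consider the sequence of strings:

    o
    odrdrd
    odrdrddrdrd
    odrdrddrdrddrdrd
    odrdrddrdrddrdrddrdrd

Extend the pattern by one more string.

Each term is the previous one with drdrd appended.
So the next term is odrdrddrdrddrdrddrdrd·drdrd.

odrdrddrdrddrdrddrdrddrdrd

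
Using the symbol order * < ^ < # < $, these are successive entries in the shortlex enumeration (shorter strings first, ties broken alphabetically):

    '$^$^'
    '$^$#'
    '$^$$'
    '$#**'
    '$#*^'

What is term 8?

Stepping forward 3 times from $#*^: $#*^ → $#*# → $#*$, then the target.

$#^*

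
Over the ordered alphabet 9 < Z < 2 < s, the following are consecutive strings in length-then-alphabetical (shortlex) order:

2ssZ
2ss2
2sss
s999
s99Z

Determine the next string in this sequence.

s992

Treat s99Z as a base-4 numeral over the given alphabet and add one, carrying through any trailing s's.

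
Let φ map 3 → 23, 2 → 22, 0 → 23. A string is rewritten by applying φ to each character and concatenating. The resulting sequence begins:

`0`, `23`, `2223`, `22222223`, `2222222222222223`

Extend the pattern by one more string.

Replace each of the 16 characters of 2222222222222223 in place — 22 22 22 22 22 22 22 22 22 22 22 22 22 22 22 23 — and concatenate.

22222222222222222222222222222223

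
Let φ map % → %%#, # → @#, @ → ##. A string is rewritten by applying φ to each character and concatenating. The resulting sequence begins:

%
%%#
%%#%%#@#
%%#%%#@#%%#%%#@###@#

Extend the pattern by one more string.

%%#%%#@#%%#%%#@###@#%%#%%#@#%%#%%#@###@#@#@###@#

Replace each of the 20 characters of %%#%%#@#%%#%%#@###@# in place — %%# %%# @# %%# %%# @# ## @# %%# %%# @# %%# %%# @# ## @# @# @# ## @# — and concatenate.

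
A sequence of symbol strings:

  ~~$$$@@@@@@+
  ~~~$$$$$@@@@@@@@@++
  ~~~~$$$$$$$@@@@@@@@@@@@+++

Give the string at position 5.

Reading off run lengths: ~ runs 2, 3, 4; $ runs 3, 5, 7; @ runs 6, 9, 12; + runs 1, 2, 3 — each is linear in n, where the shown terms are n = 2, 3, 4.
At n = 6 the blocks have lengths 6, 11, 18, 5.

~~~~~~$$$$$$$$$$$@@@@@@@@@@@@@@@@@@+++++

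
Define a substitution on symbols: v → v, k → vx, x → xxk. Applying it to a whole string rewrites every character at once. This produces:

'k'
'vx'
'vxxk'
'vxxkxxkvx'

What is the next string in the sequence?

vxxkxxkvxxxkxxkvxvxxk

Rewriting each symbol of vxxkxxkvx: v→v, x→xxk, x→xxk, k→vx, x→xxk, x→xxk, k→vx, v→v, x→xxk, which concatenates to v xxk xxk vx xxk xxk vx v xxk.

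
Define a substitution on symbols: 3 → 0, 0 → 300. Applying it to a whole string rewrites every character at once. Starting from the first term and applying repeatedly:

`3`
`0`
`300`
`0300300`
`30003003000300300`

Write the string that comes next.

Rewriting the 17 symbols of 30003003000300300 one by one yields 0 300 300 300 0 300 300 0 300 300 300 0 300 300 0 300 300; concatenated:

03003003000300300030030030003003000300300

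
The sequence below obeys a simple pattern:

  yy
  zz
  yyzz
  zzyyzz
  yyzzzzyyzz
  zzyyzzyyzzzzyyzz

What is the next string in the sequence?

Each term (from the third on) is the two preceding terms concatenated in order: term 3 = yy·zz = yyzz.
So term 7 is yyzzzzyyzz·zzyyzzyyzzzzyyzz.

yyzzzzyyzzzzyyzzyyzzzzyyzz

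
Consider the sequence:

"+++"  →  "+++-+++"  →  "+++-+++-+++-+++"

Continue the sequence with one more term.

s(k+1) = s(k)·-·s(k) — each term doubles the last with '-' between the halves.
Doubling +++-+++-+++-+++ with '-' between the halves:

+++-+++-+++-+++-+++-+++-+++-+++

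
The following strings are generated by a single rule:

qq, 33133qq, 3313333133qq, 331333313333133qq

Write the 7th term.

331333313333133331333313333133qq

Each term is the previous one with 33133 prepended.
From 331333313333133qq, 3 further steps: 331333313333133qq → 33133331333313333133qq → 3313333133331333313333133qq → (answer).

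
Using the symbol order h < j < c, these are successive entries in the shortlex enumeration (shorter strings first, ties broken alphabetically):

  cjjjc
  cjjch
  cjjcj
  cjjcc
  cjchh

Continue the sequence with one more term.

cjchj

The successor of cjchh increments the rightmost position that isn't already c and resets every position after it to h.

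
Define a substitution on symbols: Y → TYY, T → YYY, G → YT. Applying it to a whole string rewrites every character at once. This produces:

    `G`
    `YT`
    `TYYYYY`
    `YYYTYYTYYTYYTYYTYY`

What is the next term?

TYYTYYTYYYYYTYYTYYYYYTYYTYYYYYTYYTYYYYYTYYTYYYYYTYYTYY

φ(YYYTYYTYYTYYTYYTYY) expands symbol-by-symbol to TYY TYY TYY YYY TYY TYY YYY TYY TYY YYY TYY TYY YYY TYY TYY YYY TYY TYY; joining the 18 pieces gives the next term.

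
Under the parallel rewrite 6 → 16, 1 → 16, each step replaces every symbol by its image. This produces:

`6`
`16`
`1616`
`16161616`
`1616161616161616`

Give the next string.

φ(1616161616161616) expands symbol-by-symbol to 16 16 16 16 16 16 16 16 16 16 16 16 16 16 16 16; joining the 16 pieces gives the next term.

16161616161616161616161616161616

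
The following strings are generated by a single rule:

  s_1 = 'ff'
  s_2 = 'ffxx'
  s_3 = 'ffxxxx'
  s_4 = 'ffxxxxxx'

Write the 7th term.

ffxxxxxxxxxxxx

Every step adds xx to the end: s(k+1) = s(k)·xx.
From ffxxxxxx, 3 further steps: ffxxxxxx → ffxxxxxxxx → ffxxxxxxxxxx → (answer).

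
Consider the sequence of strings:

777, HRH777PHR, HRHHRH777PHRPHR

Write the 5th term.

HRHHRHHRHHRH777PHRPHRPHRPHR

s(k+1) = HRH·s(k)·PHR, so each term gains HRH as a prefix and PHR as a suffix.
From HRHHRH777PHRPHR, 2 further steps: HRHHRH777PHRPHR → HRHHRHHRH777PHRPHRPHR → (answer).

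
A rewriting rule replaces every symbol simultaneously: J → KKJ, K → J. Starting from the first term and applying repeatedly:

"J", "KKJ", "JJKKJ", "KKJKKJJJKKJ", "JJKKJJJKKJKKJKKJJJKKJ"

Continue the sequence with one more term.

Applying the rule to each of the 21 symbols of JJKKJJJKKJKKJKKJJJKKJ gives the pieces KKJ KKJ J J KKJ KKJ KKJ J J KKJ J J KKJ J J KKJ KKJ KKJ J J KKJ, which concatenate to the answer.

KKJKKJJJKKJKKJKKJJJKKJJJKKJJJKKJKKJKKJJJKKJ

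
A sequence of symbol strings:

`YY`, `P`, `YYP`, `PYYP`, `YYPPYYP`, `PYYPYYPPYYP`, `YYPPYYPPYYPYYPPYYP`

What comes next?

PYYPYYPPYYPYYPPYYPPYYPYYPPYYP

This is a Fibonacci-style word recurrence s(k) = s(k−2)·s(k−1): e.g. YY·P = YYP.
So term 8 is PYYPYYPPYYP·YYPPYYPPYYPYYPPYYP.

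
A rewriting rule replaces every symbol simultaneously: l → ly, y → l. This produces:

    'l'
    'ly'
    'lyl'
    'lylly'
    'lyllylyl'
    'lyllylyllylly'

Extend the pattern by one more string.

Rewriting the 13 symbols of lyllylyllylly one by one yields ly l ly ly l ly l ly ly l ly ly l; concatenated:

lyllylyllyllylyllylyl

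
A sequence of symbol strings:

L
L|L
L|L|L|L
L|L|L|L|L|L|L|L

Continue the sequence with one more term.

s(k+1) = s(k)·|·s(k) — each term doubles the last with '|' between the halves.
Doubling L|L|L|L|L|L|L|L with '|' between the halves:

L|L|L|L|L|L|L|L|L|L|L|L|L|L|L|L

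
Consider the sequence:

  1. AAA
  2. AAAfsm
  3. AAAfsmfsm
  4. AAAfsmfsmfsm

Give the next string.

AAAfsmfsmfsmfsm

Every step adds fsm to the end: s(k+1) = s(k)·fsm.
One more step from AAAfsmfsmfsm gives the answer.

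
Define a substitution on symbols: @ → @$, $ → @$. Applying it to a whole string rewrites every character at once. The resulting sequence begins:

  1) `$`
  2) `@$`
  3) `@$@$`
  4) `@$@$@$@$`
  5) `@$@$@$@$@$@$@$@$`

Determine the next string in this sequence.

φ(@$@$@$@$@$@$@$@$) expands symbol-by-symbol to @$ @$ @$ @$ @$ @$ @$ @$ @$ @$ @$ @$ @$ @$ @$ @$; joining the 16 pieces gives the next term.

@$@$@$@$@$@$@$@$@$@$@$@$@$@$@$@$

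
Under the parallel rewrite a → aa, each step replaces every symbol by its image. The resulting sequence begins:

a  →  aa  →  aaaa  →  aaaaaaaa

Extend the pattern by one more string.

Apply φ to aaaaaaaa symbol by symbol: a→aa, a→aa, a→aa, a→aa, a→aa, a→aa, a→aa, a→aa; joined: aa aa aa aa aa aa aa aa.

aaaaaaaaaaaaaaaa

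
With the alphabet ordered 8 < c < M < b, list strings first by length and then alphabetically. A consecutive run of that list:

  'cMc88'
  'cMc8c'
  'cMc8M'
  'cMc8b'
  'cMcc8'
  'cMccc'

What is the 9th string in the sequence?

cMcM8

Stepping forward 3 times from cMccc: cMccc → cMccM → cMccb, then the target.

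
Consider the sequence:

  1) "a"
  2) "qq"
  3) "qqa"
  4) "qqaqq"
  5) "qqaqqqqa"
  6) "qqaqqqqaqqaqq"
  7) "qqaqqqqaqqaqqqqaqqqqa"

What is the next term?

From term 3 onward, concatenate the last term with the second-to-last: qq·a = qqa, qqa·qq = qqaqq, …
The next term joins qqaqqqqaqqaqqqqaqqqqa and qqaqqqqaqqaqq.

qqaqqqqaqqaqqqqaqqqqaqqaqqqqaqqaqq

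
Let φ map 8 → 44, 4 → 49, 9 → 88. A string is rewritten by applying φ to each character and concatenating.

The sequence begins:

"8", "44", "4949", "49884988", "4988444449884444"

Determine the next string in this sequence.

49884444494949494988444449494949

Applying the rule to each of the 16 symbols of 4988444449884444 gives the pieces 49 88 44 44 49 49 49 49 49 88 44 44 49 49 49 49, which concatenate to the answer.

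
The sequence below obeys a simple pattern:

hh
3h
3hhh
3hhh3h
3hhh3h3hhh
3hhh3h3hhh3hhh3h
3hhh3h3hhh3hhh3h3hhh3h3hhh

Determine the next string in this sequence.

3hhh3h3hhh3hhh3h3hhh3h3hhh3hhh3h3hhh3hhh3h

This is a Fibonacci-style word recurrence s(k) = s(k−1)·s(k−2): e.g. 3h·hh = 3hhh.
Continuing: 3hhh3h3hhh3hhh3h3hhh3h3hhh · 3hhh3h3hhh3hhh3h gives term 8.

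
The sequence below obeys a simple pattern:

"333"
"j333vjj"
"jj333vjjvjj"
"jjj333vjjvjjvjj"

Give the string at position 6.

jjjjj333vjjvjjvjjvjjvjj

Every step adds j to the front and vjj to the end of the previous string.
From jjj333vjjvjjvjj, 2 further steps: jjj333vjjvjjvjj → jjjj333vjjvjjvjjvjj → (answer).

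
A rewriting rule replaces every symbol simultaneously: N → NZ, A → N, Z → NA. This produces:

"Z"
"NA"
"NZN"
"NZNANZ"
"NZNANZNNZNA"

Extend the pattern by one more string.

NZNANZNNZNANZNZNANZN

Rewriting each symbol of NZNANZNNZNA: N→NZ, Z→NA, N→NZ, A→N, N→NZ, Z→NA, N→NZ, N→NZ, Z→NA, N→NZ, A→N, which concatenates to NZ NA NZ N NZ NA NZ NZ NA NZ N.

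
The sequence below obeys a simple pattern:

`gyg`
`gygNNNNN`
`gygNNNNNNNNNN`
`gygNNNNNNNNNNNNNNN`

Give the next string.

Each term is the previous one with NNNNN appended.
Applying this once more to gygNNNNNNNNNNNNNNN:

gygNNNNNNNNNNNNNNNNNNNN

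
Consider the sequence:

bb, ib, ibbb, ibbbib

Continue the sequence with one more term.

ibbbibibbb

Each term (from the third on) is the previous term followed by the one before it: term 3 = ib·bb = ibbb.
So term 5 is ibbbib·ibbb.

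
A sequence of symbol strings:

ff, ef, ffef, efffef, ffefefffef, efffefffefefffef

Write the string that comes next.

ffefefffefefffefffefefffef

Each term (from the third on) is the two preceding terms concatenated in order: term 3 = ff·ef = ffef.
So term 7 is ffefefffef·efffefffefefffef.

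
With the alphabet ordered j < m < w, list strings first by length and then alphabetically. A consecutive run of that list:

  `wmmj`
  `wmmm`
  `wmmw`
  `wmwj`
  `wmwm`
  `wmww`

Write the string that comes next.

Treat wmww as a base-3 numeral over the given alphabet and add one, carrying through any trailing w's.

wwjj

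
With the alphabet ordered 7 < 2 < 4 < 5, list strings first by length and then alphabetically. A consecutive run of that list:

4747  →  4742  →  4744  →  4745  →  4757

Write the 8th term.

Stepping forward 3 times from 4757: 4757 → 4752 → 4754, then the target.

4755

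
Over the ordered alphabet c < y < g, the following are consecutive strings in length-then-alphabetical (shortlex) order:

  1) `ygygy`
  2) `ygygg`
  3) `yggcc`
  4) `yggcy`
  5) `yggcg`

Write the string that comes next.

Treat yggcg as a base-3 numeral over the given alphabet and add one, carrying through any trailing g's.

yggyc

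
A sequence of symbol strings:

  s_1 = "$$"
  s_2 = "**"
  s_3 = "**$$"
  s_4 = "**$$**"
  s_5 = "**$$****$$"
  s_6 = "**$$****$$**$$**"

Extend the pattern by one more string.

**$$****$$**$$****$$****$$

Each term (from the third on) is the previous term followed by the one before it: term 3 = **·$$ = **$$.
The next term joins **$$****$$**$$** and **$$****$$.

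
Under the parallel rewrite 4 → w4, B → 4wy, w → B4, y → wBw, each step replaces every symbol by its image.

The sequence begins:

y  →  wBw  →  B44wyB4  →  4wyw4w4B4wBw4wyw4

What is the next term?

Rewriting the 17 symbols of 4wyw4w4B4wBw4wyw4 one by one yields w4 B4 wBw B4 w4 B4 w4 4wy w4 B4 4wy B4 w4 B4 wBw B4 w4; concatenated:

w4B4wBwB4w4B4w44wyw4B44wyB4w4B4wBwB4w4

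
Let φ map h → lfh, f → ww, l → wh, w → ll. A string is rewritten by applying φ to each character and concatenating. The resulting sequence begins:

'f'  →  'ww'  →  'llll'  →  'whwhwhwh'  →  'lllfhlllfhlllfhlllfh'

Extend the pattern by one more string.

φ(lllfhlllfhlllfhlllfh) expands symbol-by-symbol to wh wh wh ww lfh wh wh wh ww lfh wh wh wh ww lfh wh wh wh ww lfh; joining the 20 pieces gives the next term.

whwhwhwwlfhwhwhwhwwlfhwhwhwhwwlfhwhwhwhwwlfh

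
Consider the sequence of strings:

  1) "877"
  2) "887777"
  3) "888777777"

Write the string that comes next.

Reading off run lengths: 8 runs 1, 2, 3; 7 runs 2, 4, 6 — each is linear in n (n = 1, 2, …).
At n = 4 the blocks have lengths 4, 8.

888877777777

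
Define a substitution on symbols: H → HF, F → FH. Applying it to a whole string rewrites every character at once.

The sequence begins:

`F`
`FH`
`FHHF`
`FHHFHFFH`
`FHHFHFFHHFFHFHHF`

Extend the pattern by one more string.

φ(FHHFHFFHHFFHFHHF) expands symbol-by-symbol to FH HF HF FH HF FH FH HF HF FH FH HF FH HF HF FH; joining the 16 pieces gives the next term.

FHHFHFFHHFFHFHHFHFFHFHHFFHHFHFFH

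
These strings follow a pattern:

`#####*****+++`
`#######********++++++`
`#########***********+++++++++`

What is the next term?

Term n consists of 2n+3 #'s, followed by 3n+2 *'s, followed by 3n +'s (n = 1, 2, …).
Setting n = 4 gives 11, 14, 12 characters in each block.

###########**************++++++++++++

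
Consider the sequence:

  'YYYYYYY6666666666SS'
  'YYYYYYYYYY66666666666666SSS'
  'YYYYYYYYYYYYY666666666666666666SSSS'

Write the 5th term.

YYYYYYYYYYYYYYYYYYY66666666666666666666666666SSSSSS

Term n consists of 3n+1 Y's, followed by 4n+2 6's, followed by n S's, where the shown terms are n = 2, 3, 4.
For term 5, n = 6, so the run lengths are 19, 26, 6.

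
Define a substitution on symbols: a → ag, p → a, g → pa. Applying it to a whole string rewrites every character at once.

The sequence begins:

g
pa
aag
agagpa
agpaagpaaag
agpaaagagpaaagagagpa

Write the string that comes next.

agpaaagagagpaagpaaagagagpaagpaagpaaag

Replace each of the 20 characters of agpaaagagpaaagagagpa in place — ag pa a ag ag ag pa ag pa a ag ag ag pa ag pa ag pa a ag — and concatenate.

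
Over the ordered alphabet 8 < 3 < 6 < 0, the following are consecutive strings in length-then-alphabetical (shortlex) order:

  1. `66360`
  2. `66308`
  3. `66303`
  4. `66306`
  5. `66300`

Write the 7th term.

Advancing 2 positions from 66300 through 66300 → 66688 reaches term 7.

66683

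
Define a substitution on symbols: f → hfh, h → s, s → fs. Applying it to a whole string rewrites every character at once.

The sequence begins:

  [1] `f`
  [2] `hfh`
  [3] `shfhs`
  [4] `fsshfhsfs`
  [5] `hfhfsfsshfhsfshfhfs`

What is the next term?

Replace each of the 19 characters of hfhfsfsshfhsfshfhfs in place — s hfh s hfh fs hfh fs fs s hfh s fs hfh fs s hfh s hfh fs — and concatenate.

shfhshfhfshfhfsfsshfhsfshfhfsshfhshfhfs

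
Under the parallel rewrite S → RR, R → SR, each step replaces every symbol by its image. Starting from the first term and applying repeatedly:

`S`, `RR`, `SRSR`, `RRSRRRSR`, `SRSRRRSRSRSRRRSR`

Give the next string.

RRSRRRSRSRSRRRSRRRSRRRSRSRSRRRSR

Applying the rule to each of the 16 symbols of SRSRRRSRSRSRRRSR gives the pieces RR SR RR SR SR SR RR SR RR SR RR SR SR SR RR SR, which concatenate to the answer.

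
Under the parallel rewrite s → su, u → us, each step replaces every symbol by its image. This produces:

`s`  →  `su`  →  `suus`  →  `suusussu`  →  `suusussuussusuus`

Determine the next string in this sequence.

Rewriting the 16 symbols of suusussuussusuus one by one yields su us us su us su su us us su su us su us us su; concatenated:

suusussuussusuusussusuussuusussu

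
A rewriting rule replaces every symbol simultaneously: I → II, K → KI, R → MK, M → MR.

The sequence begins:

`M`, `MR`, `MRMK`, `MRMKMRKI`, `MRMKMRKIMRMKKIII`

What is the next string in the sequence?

Rewriting the 16 symbols of MRMKMRKIMRMKKIII one by one yields MR MK MR KI MR MK KI II MR MK MR KI KI II II II; concatenated:

MRMKMRKIMRMKKIIIMRMKMRKIKIIIIIII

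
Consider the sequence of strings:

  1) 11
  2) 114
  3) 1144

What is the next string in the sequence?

The strings grow by a fixed suffix 4 each time.
One more step from 1144 gives the answer.

11444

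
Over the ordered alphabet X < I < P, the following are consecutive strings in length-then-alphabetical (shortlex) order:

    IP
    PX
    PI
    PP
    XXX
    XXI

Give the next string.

The successor of XXI increments the rightmost position that isn't already P and resets every position after it to X.

XXP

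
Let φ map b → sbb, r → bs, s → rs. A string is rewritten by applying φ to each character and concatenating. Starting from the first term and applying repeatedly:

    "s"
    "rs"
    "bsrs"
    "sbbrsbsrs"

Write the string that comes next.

Expanding sbbrsbsrs: s→rs, b→sbb, b→sbb, r→bs, s→rs, b→sbb, s→rs, r→bs, s→rs. Concatenated: rs sbb sbb bs rs sbb rs bs rs.

rssbbsbbbsrssbbrsbsrs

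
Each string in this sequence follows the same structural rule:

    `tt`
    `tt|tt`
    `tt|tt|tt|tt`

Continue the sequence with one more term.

Each string is two copies of the previous one joined by '|'.
One more doubling of tt|tt|tt|tt gives the answer.

tt|tt|tt|tt|tt|tt|tt|tt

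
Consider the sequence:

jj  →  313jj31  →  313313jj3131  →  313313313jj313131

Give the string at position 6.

Every step adds 313 to the front and 31 to the end of the previous string.
From 313313313jj313131, 2 further steps: 313313313jj313131 → 313313313313jj31313131 → (answer).

313313313313313jj3131313131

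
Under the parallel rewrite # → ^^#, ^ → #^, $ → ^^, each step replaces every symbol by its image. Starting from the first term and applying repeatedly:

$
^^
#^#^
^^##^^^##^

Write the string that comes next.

Expanding ^^##^^^##^: ^→#^, ^→#^, #→^^#, #→^^#, ^→#^, ^→#^, ^→#^, #→^^#, #→^^#, ^→#^. Concatenated: #^ #^ ^^# ^^# #^ #^ #^ ^^# ^^# #^.

#^#^^^#^^##^#^#^^^#^^##^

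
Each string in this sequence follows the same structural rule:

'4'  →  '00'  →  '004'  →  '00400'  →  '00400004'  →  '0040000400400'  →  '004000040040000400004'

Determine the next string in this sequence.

Each term (from the third on) is the previous term followed by the one before it: term 3 = 00·4 = 004.
Continuing: 004000040040000400004 · 0040000400400 gives term 8.

0040000400400004000040040000400400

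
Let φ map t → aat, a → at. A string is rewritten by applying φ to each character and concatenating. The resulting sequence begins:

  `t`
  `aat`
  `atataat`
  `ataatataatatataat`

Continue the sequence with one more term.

ataatatataatataatatataatataatataatatataat

Replace each of the 17 characters of ataatataatatataat in place — at aat at at aat at aat at at aat at aat at aat at at aat — and concatenate.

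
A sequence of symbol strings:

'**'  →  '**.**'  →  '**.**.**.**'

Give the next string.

Each string is two copies of the previous one joined by '.'.
Doubling **.**.**.** with '.' between the halves:

**.**.**.**.**.**.**.**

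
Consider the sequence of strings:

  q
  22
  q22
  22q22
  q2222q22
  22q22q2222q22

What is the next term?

Each term (from the third on) is the two preceding terms concatenated in order: term 3 = q·22 = q22.
The next term joins q2222q22 and 22q22q2222q22.

q2222q2222q22q2222q22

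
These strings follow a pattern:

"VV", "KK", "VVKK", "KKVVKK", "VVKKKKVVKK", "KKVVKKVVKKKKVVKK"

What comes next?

This is a Fibonacci-style word recurrence s(k) = s(k−2)·s(k−1): e.g. VV·KK = VVKK.
So term 7 is VVKKKKVVKK·KKVVKKVVKKKKVVKK.

VVKKKKVVKKKKVVKKVVKKKKVVKK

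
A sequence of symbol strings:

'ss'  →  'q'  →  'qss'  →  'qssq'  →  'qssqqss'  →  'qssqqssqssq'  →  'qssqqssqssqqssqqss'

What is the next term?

This is a Fibonacci-style word recurrence s(k) = s(k−1)·s(k−2): e.g. q·ss = qss.
Continuing: qssqqssqssqqssqqss · qssqqssqssq gives term 8.

qssqqssqssqqssqqssqssqqssqssq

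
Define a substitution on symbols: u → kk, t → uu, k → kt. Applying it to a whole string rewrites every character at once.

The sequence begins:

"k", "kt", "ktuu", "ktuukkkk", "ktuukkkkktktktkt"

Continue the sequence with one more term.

ktuukkkkktktktktktuuktuuktuuktuu

φ(ktuukkkkktktktkt) expands symbol-by-symbol to kt uu kk kk kt kt kt kt kt uu kt uu kt uu kt uu; joining the 16 pieces gives the next term.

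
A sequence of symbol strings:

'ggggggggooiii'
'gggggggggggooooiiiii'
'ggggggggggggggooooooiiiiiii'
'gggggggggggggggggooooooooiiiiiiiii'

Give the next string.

Term n consists of 3n+2 g's, followed by 2n-2 o's, followed by 2n-1 i's, where the shown terms are n = 2, 3, 4, 5.
Setting n = 6 gives 20, 10, 11 characters in each block.

ggggggggggggggggggggooooooooooiiiiiiiiiii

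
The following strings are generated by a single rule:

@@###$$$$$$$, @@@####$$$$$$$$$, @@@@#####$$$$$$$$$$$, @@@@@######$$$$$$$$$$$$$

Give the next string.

Reading off run lengths: @ runs 2, 3, 4, 5; # runs 3, 4, 5, 6; $ runs 7, 9, 11, 13 — each is linear in n, where the shown terms are n = 3, 4, 5, 6.
At n = 7 the blocks have lengths 6, 7, 15.

@@@@@@#######$$$$$$$$$$$$$$$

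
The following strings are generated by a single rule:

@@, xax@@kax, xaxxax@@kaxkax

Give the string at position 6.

Every step adds xax to the front and kax to the end of the previous string.
From xaxxax@@kaxkax, 3 further steps: xaxxax@@kaxkax → xaxxaxxax@@kaxkaxkax → xaxxaxxaxxax@@kaxkaxkaxkax → (answer).

xaxxaxxaxxaxxax@@kaxkaxkaxkaxkax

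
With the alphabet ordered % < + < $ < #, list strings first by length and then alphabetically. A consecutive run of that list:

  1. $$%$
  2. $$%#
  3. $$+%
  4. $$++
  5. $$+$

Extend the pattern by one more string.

$$+#

The successor of $$+$ increments the rightmost position that isn't already # and resets every position after it to %.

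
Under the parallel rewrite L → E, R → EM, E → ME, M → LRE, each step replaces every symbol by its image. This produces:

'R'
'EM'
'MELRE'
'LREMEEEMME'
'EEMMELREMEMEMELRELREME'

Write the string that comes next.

φ(EEMMELREMEMEMELRELREME) expands symbol-by-symbol to ME ME LRE LRE ME E EM ME LRE ME LRE ME LRE ME E EM ME E EM ME LRE ME; joining the 22 pieces gives the next term.

MEMELRELREMEEEMMELREMELREMELREMEEEMMEEEMMELREME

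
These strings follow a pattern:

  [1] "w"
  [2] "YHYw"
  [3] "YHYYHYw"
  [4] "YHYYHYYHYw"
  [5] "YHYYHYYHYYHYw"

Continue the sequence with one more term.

Each term is the previous one with YHY prepended.
So the next term is YHY·YHYYHYYHYYHYw.

YHYYHYYHYYHYYHYw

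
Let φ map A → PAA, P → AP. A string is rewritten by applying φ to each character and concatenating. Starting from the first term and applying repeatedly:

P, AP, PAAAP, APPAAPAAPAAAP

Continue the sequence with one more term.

Rewriting the 13 symbols of APPAAPAAPAAAP one by one yields PAA AP AP PAA PAA AP PAA PAA AP PAA PAA PAA AP; concatenated:

PAAAPAPPAAPAAAPPAAPAAAPPAAPAAPAAAP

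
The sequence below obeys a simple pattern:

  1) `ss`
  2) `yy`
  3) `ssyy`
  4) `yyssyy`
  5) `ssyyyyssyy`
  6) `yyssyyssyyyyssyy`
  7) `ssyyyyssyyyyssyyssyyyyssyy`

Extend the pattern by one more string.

From term 3 onward, concatenate the second-to-last term with the last: ss·yy = ssyy, yy·ssyy = yyssyy, …
Continuing: yyssyyssyyyyssyy · ssyyyyssyyyyssyyssyyyyssyy gives term 8.

yyssyyssyyyyssyyssyyyyssyyyyssyyssyyyyssyy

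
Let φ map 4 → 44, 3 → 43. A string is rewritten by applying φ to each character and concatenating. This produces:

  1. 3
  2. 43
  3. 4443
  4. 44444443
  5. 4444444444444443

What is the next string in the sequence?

44444444444444444444444444444443

Applying the rule to each of the 16 symbols of 4444444444444443 gives the pieces 44 44 44 44 44 44 44 44 44 44 44 44 44 44 44 43, which concatenate to the answer.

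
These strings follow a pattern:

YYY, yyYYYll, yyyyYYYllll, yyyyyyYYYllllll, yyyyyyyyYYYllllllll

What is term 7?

yyyyyyyyyyyyYYYllllllllllll

Every step adds yy to the front and ll to the end of the previous string.
From yyyyyyyyYYYllllllll, 2 further steps: yyyyyyyyYYYllllllll → yyyyyyyyyyYYYllllllllll → (answer).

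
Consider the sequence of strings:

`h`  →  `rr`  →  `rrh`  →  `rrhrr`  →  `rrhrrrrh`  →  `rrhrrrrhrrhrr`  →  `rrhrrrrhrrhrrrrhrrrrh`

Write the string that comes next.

rrhrrrrhrrhrrrrhrrrrhrrhrrrrhrrhrr

Each term (from the third on) is the previous term followed by the one before it: term 3 = rr·h = rrh.
So term 8 is rrhrrrrhrrhrrrrhrrrrh·rrhrrrrhrrhrr.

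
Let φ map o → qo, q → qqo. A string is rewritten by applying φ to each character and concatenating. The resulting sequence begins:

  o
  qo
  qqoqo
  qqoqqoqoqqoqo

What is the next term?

qqoqqoqoqqoqqoqoqqoqoqqoqqoqoqqoqo

Replace each of the 13 characters of qqoqqoqoqqoqo in place — qqo qqo qo qqo qqo qo qqo qo qqo qqo qo qqo qo — and concatenate.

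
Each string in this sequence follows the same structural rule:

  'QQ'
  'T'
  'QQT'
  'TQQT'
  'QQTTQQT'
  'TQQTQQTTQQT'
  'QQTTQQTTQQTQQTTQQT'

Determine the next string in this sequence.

From term 3 onward, concatenate the second-to-last term with the last: QQ·T = QQT, T·QQT = TQQT, …
So term 8 is TQQTQQTTQQT·QQTTQQTTQQTQQTTQQT.

TQQTQQTTQQTQQTTQQTTQQTQQTTQQT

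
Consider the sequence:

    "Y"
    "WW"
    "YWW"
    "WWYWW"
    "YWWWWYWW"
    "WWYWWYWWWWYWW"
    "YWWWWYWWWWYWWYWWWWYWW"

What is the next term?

This is a Fibonacci-style word recurrence s(k) = s(k−2)·s(k−1): e.g. Y·WW = YWW.
The next term joins WWYWWYWWWWYWW and YWWWWYWWWWYWWYWWWWYWW.

WWYWWYWWWWYWWYWWWWYWWWWYWWYWWWWYWW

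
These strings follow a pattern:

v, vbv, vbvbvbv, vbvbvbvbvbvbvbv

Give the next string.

vbvbvbvbvbvbvbvbvbvbvbvbvbvbvbv

s(k+1) = s(k)·b·s(k) — each term doubles the last with 'b' between the halves.
So the next term is two copies of vbvbvbvbvbvbvbv with 'b' between the halves.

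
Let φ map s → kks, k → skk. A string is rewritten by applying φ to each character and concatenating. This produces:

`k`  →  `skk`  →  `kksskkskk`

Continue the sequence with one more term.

Expanding kksskkskk: k→skk, k→skk, s→kks, s→kks, k→skk, k→skk, s→kks, k→skk, k→skk. Concatenated: skk skk kks kks skk skk kks skk skk.

skkskkkkskksskkskkkksskkskk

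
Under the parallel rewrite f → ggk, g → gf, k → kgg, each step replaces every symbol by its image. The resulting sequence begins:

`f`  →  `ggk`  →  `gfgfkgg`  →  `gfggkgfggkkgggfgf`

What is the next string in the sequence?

Applying the rule to each of the 17 symbols of gfggkgfggkkgggfgf gives the pieces gf ggk gf gf kgg gf ggk gf gf kgg kgg gf gf gf ggk gf ggk, which concatenate to the answer.

gfggkgfgfkgggfggkgfgfkggkgggfgfgfggkgfggk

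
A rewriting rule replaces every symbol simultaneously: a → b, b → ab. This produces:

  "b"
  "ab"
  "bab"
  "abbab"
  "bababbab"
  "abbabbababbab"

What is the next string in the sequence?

Rewriting the 13 symbols of abbabbababbab one by one yields b ab ab b ab ab b ab b ab ab b ab; concatenated:

bababbababbabbababbab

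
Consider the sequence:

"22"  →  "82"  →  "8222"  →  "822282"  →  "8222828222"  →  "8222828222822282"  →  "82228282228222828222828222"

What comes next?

Each term (from the third on) is the previous term followed by the one before it: term 3 = 82·22 = 8222.
So term 8 is 82228282228222828222828222·8222828222822282.

822282822282228282228282228222828222822282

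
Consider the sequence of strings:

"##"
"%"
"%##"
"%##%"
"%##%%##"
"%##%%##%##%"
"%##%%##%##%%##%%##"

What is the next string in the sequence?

From term 3 onward, concatenate the last term with the second-to-last: %·## = %##, %##·% = %##%, …
So term 8 is %##%%##%##%%##%%##·%##%%##%##%.

%##%%##%##%%##%%##%##%%##%##%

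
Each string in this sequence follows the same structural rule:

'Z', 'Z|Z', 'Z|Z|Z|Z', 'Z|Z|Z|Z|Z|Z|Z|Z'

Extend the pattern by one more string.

Each string is two copies of the previous one joined by '|'.
So the next term is two copies of Z|Z|Z|Z|Z|Z|Z|Z with '|' between the halves.

Z|Z|Z|Z|Z|Z|Z|Z|Z|Z|Z|Z|Z|Z|Z|Z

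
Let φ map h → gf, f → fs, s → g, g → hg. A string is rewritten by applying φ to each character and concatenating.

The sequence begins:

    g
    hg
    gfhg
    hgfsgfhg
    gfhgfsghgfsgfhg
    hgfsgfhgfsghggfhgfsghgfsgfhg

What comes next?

Applying the rule to each of the 28 symbols of hgfsgfhgfsghggfhgfsghgfsgfhg gives the pieces gf hg fs g hg fs gf hg fs g hg gf hg hg fs gf hg fs g hg gf hg fs g hg fs gf hg, which concatenate to the answer.

gfhgfsghgfsgfhgfsghggfhghgfsgfhgfsghggfhgfsghgfsgfhg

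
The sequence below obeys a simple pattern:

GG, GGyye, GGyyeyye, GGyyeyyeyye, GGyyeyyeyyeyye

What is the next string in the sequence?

GGyyeyyeyyeyyeyye

Every step adds yye to the end: s(k+1) = s(k)·yye.
So the next term is GGyyeyyeyyeyye·yye.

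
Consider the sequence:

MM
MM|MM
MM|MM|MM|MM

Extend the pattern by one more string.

Every step duplicates the string with '|' between the halves.
One more doubling of MM|MM|MM|MM gives the answer.

MM|MM|MM|MM|MM|MM|MM|MM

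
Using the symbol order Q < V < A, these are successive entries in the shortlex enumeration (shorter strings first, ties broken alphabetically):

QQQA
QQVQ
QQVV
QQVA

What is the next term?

Treat QQVA as a base-3 numeral over the given alphabet and add one, carrying through any trailing A's.

QQAQ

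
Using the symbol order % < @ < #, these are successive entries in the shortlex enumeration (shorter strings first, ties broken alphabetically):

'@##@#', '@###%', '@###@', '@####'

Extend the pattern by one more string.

#%%%%

Treat @#### as a base-3 numeral over the given alphabet and add one, carrying through any trailing #'s.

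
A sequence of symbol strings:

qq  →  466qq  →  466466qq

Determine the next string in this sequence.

The strings grow by a fixed prefix 466 each time.
Applying this once more to 466466qq:

466466466qq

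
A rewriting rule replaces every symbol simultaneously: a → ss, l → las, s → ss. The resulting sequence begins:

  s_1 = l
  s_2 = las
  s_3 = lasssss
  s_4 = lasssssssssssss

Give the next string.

Rewriting the 15 symbols of lasssssssssssss one by one yields las ss ss ss ss ss ss ss ss ss ss ss ss ss ss; concatenated:

lasssssssssssssssssssssssssssss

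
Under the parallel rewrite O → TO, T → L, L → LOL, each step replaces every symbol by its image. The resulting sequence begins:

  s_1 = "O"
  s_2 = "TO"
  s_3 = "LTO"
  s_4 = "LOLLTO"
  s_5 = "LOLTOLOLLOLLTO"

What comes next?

Rewriting the 14 symbols of LOLTOLOLLOLLTO one by one yields LOL TO LOL L TO LOL TO LOL LOL TO LOL LOL L TO; concatenated:

LOLTOLOLLTOLOLTOLOLLOLTOLOLLOLLTO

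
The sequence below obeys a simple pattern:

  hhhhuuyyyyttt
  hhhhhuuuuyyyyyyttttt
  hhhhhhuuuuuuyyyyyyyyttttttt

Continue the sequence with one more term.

Term n consists of n+3 h's, followed by 2n u's, followed by 2n+2 y's, followed by 2n+1 t's (n = 1, 2, …).
At n = 4 the blocks have lengths 7, 8, 10, 9.

hhhhhhhuuuuuuuuyyyyyyyyyyttttttttt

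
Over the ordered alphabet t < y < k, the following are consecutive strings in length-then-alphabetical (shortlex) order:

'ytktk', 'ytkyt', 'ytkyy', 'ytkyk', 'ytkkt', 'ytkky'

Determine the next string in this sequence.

Find the rightmost character of ytkky below k, bump it to the next letter, and reset everything to its right to t.

ytkkk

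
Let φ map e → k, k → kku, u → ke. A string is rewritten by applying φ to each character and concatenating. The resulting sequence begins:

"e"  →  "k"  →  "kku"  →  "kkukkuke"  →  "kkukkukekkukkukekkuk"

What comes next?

Rewriting the 20 symbols of kkukkukekkukkukekkuk one by one yields kku kku ke kku kku ke kku k kku kku ke kku kku ke kku k kku kku ke kku; concatenated:

kkukkukekkukkukekkukkkukkukekkukkukekkukkkukkukekku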